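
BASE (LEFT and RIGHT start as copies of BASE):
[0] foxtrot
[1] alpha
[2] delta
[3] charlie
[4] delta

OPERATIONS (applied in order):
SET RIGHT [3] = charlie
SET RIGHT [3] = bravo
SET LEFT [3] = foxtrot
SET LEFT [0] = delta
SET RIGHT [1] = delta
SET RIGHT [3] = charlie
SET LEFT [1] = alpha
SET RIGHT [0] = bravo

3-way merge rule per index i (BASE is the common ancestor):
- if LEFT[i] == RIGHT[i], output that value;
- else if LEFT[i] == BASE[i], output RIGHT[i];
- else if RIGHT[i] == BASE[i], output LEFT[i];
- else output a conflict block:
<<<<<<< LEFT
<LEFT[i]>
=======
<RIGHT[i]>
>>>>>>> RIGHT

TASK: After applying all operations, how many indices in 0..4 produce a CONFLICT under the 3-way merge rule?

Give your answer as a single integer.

Final LEFT:  [delta, alpha, delta, foxtrot, delta]
Final RIGHT: [bravo, delta, delta, charlie, delta]
i=0: BASE=foxtrot L=delta R=bravo all differ -> CONFLICT
i=1: L=alpha=BASE, R=delta -> take RIGHT -> delta
i=2: L=delta R=delta -> agree -> delta
i=3: L=foxtrot, R=charlie=BASE -> take LEFT -> foxtrot
i=4: L=delta R=delta -> agree -> delta
Conflict count: 1

Answer: 1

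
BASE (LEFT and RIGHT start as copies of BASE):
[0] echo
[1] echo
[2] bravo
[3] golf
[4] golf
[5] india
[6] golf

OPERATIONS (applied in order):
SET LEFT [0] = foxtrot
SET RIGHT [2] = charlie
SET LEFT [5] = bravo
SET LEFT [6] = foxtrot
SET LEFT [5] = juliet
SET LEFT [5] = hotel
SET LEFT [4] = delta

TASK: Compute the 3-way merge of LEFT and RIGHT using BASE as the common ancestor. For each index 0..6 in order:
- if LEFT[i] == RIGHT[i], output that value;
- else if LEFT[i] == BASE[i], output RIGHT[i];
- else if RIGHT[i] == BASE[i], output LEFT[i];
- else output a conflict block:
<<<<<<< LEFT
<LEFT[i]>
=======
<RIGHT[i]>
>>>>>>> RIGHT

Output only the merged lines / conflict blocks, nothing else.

Final LEFT:  [foxtrot, echo, bravo, golf, delta, hotel, foxtrot]
Final RIGHT: [echo, echo, charlie, golf, golf, india, golf]
i=0: L=foxtrot, R=echo=BASE -> take LEFT -> foxtrot
i=1: L=echo R=echo -> agree -> echo
i=2: L=bravo=BASE, R=charlie -> take RIGHT -> charlie
i=3: L=golf R=golf -> agree -> golf
i=4: L=delta, R=golf=BASE -> take LEFT -> delta
i=5: L=hotel, R=india=BASE -> take LEFT -> hotel
i=6: L=foxtrot, R=golf=BASE -> take LEFT -> foxtrot

Answer: foxtrot
echo
charlie
golf
delta
hotel
foxtrot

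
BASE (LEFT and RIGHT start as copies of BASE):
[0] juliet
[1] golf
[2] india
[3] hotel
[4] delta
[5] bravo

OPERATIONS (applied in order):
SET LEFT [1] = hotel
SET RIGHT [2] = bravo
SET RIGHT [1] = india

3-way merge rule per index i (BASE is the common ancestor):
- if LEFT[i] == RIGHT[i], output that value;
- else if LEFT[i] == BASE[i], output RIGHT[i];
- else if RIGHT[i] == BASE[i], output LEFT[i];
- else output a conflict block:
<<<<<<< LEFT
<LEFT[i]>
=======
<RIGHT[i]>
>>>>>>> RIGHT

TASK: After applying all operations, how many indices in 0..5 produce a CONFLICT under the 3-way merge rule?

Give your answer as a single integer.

Final LEFT:  [juliet, hotel, india, hotel, delta, bravo]
Final RIGHT: [juliet, india, bravo, hotel, delta, bravo]
i=0: L=juliet R=juliet -> agree -> juliet
i=1: BASE=golf L=hotel R=india all differ -> CONFLICT
i=2: L=india=BASE, R=bravo -> take RIGHT -> bravo
i=3: L=hotel R=hotel -> agree -> hotel
i=4: L=delta R=delta -> agree -> delta
i=5: L=bravo R=bravo -> agree -> bravo
Conflict count: 1

Answer: 1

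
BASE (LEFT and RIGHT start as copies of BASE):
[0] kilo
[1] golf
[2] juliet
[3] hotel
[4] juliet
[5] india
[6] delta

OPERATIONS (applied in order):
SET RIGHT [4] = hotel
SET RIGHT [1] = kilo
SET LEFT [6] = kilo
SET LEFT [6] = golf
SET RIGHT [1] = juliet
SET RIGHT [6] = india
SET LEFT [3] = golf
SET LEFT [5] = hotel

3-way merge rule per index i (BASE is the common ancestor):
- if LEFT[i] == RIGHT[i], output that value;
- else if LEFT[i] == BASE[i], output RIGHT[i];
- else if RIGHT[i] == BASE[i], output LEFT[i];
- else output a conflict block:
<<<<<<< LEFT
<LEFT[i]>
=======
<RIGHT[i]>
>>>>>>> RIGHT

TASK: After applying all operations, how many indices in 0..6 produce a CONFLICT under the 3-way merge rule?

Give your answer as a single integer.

Final LEFT:  [kilo, golf, juliet, golf, juliet, hotel, golf]
Final RIGHT: [kilo, juliet, juliet, hotel, hotel, india, india]
i=0: L=kilo R=kilo -> agree -> kilo
i=1: L=golf=BASE, R=juliet -> take RIGHT -> juliet
i=2: L=juliet R=juliet -> agree -> juliet
i=3: L=golf, R=hotel=BASE -> take LEFT -> golf
i=4: L=juliet=BASE, R=hotel -> take RIGHT -> hotel
i=5: L=hotel, R=india=BASE -> take LEFT -> hotel
i=6: BASE=delta L=golf R=india all differ -> CONFLICT
Conflict count: 1

Answer: 1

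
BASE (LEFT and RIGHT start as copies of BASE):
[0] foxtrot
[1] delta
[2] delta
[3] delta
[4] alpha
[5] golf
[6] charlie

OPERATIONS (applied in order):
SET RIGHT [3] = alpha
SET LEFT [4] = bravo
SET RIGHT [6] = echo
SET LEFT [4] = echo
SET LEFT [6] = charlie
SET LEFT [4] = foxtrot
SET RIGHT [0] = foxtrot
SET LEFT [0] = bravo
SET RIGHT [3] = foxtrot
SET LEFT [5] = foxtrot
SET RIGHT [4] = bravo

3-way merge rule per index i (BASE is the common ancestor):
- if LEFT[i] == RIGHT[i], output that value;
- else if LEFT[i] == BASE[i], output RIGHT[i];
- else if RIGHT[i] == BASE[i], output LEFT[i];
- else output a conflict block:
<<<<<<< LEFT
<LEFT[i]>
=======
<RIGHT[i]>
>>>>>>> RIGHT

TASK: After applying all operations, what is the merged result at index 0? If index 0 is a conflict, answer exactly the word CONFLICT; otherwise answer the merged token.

Answer: bravo

Derivation:
Final LEFT:  [bravo, delta, delta, delta, foxtrot, foxtrot, charlie]
Final RIGHT: [foxtrot, delta, delta, foxtrot, bravo, golf, echo]
i=0: L=bravo, R=foxtrot=BASE -> take LEFT -> bravo
i=1: L=delta R=delta -> agree -> delta
i=2: L=delta R=delta -> agree -> delta
i=3: L=delta=BASE, R=foxtrot -> take RIGHT -> foxtrot
i=4: BASE=alpha L=foxtrot R=bravo all differ -> CONFLICT
i=5: L=foxtrot, R=golf=BASE -> take LEFT -> foxtrot
i=6: L=charlie=BASE, R=echo -> take RIGHT -> echo
Index 0 -> bravo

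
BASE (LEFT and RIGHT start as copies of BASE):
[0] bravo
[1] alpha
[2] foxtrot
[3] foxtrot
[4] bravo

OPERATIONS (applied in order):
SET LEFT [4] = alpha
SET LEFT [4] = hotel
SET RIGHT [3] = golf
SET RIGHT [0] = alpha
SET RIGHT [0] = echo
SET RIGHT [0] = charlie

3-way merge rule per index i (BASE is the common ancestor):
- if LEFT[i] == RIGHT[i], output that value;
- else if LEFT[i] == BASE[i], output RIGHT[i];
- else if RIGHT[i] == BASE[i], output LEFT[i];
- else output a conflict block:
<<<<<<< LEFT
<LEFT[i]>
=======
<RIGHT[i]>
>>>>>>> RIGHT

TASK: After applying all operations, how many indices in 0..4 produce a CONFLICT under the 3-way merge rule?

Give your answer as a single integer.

Answer: 0

Derivation:
Final LEFT:  [bravo, alpha, foxtrot, foxtrot, hotel]
Final RIGHT: [charlie, alpha, foxtrot, golf, bravo]
i=0: L=bravo=BASE, R=charlie -> take RIGHT -> charlie
i=1: L=alpha R=alpha -> agree -> alpha
i=2: L=foxtrot R=foxtrot -> agree -> foxtrot
i=3: L=foxtrot=BASE, R=golf -> take RIGHT -> golf
i=4: L=hotel, R=bravo=BASE -> take LEFT -> hotel
Conflict count: 0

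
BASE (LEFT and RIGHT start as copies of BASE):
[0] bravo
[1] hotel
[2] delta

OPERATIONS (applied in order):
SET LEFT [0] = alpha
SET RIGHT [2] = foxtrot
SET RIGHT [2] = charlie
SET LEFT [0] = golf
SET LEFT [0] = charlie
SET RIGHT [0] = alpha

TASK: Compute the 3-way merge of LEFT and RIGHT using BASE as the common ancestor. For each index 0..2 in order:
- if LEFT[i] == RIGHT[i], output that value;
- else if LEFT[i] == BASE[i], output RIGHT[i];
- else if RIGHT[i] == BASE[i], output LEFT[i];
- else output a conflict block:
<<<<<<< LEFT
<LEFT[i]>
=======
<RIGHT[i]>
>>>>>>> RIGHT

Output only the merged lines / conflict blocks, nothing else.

Final LEFT:  [charlie, hotel, delta]
Final RIGHT: [alpha, hotel, charlie]
i=0: BASE=bravo L=charlie R=alpha all differ -> CONFLICT
i=1: L=hotel R=hotel -> agree -> hotel
i=2: L=delta=BASE, R=charlie -> take RIGHT -> charlie

Answer: <<<<<<< LEFT
charlie
=======
alpha
>>>>>>> RIGHT
hotel
charlie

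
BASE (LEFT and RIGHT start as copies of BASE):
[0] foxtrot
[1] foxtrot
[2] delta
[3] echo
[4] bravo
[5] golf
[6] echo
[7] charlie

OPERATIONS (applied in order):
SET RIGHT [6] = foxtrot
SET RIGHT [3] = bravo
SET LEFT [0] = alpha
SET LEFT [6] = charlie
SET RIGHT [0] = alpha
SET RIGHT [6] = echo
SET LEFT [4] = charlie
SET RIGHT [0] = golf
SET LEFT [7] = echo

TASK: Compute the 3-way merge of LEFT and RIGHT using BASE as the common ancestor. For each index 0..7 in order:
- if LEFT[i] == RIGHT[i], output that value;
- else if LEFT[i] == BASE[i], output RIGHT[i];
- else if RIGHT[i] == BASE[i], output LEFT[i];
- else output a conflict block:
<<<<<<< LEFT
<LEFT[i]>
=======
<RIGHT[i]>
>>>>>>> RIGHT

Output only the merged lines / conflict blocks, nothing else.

Answer: <<<<<<< LEFT
alpha
=======
golf
>>>>>>> RIGHT
foxtrot
delta
bravo
charlie
golf
charlie
echo

Derivation:
Final LEFT:  [alpha, foxtrot, delta, echo, charlie, golf, charlie, echo]
Final RIGHT: [golf, foxtrot, delta, bravo, bravo, golf, echo, charlie]
i=0: BASE=foxtrot L=alpha R=golf all differ -> CONFLICT
i=1: L=foxtrot R=foxtrot -> agree -> foxtrot
i=2: L=delta R=delta -> agree -> delta
i=3: L=echo=BASE, R=bravo -> take RIGHT -> bravo
i=4: L=charlie, R=bravo=BASE -> take LEFT -> charlie
i=5: L=golf R=golf -> agree -> golf
i=6: L=charlie, R=echo=BASE -> take LEFT -> charlie
i=7: L=echo, R=charlie=BASE -> take LEFT -> echo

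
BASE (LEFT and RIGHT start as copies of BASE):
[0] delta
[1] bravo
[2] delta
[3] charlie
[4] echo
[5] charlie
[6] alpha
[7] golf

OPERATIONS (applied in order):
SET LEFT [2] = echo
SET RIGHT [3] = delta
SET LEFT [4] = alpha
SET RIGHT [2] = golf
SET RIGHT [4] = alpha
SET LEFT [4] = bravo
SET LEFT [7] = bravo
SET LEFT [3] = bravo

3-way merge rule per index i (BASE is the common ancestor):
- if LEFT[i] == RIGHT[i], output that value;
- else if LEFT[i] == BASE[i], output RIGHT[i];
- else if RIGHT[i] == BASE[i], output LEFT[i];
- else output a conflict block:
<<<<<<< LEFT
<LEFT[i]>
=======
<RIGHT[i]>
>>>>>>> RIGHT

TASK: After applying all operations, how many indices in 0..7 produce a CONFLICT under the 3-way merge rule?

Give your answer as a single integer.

Final LEFT:  [delta, bravo, echo, bravo, bravo, charlie, alpha, bravo]
Final RIGHT: [delta, bravo, golf, delta, alpha, charlie, alpha, golf]
i=0: L=delta R=delta -> agree -> delta
i=1: L=bravo R=bravo -> agree -> bravo
i=2: BASE=delta L=echo R=golf all differ -> CONFLICT
i=3: BASE=charlie L=bravo R=delta all differ -> CONFLICT
i=4: BASE=echo L=bravo R=alpha all differ -> CONFLICT
i=5: L=charlie R=charlie -> agree -> charlie
i=6: L=alpha R=alpha -> agree -> alpha
i=7: L=bravo, R=golf=BASE -> take LEFT -> bravo
Conflict count: 3

Answer: 3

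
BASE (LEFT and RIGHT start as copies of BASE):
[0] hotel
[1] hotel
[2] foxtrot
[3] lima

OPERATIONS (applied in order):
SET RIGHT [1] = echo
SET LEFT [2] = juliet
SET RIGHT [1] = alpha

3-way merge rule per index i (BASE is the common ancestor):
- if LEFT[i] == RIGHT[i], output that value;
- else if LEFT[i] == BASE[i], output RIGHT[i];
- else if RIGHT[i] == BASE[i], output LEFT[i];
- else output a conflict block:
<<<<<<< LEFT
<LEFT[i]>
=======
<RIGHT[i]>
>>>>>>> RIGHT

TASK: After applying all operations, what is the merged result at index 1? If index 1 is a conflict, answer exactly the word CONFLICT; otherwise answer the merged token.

Final LEFT:  [hotel, hotel, juliet, lima]
Final RIGHT: [hotel, alpha, foxtrot, lima]
i=0: L=hotel R=hotel -> agree -> hotel
i=1: L=hotel=BASE, R=alpha -> take RIGHT -> alpha
i=2: L=juliet, R=foxtrot=BASE -> take LEFT -> juliet
i=3: L=lima R=lima -> agree -> lima
Index 1 -> alpha

Answer: alpha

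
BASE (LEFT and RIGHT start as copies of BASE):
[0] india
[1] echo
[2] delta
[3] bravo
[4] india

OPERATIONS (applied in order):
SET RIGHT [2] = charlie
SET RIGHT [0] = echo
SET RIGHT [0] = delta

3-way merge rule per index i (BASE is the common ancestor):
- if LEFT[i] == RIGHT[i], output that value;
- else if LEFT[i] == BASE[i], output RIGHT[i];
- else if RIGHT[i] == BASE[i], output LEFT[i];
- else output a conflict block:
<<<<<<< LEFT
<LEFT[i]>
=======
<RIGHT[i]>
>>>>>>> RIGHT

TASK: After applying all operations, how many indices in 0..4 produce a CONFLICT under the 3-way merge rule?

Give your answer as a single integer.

Answer: 0

Derivation:
Final LEFT:  [india, echo, delta, bravo, india]
Final RIGHT: [delta, echo, charlie, bravo, india]
i=0: L=india=BASE, R=delta -> take RIGHT -> delta
i=1: L=echo R=echo -> agree -> echo
i=2: L=delta=BASE, R=charlie -> take RIGHT -> charlie
i=3: L=bravo R=bravo -> agree -> bravo
i=4: L=india R=india -> agree -> india
Conflict count: 0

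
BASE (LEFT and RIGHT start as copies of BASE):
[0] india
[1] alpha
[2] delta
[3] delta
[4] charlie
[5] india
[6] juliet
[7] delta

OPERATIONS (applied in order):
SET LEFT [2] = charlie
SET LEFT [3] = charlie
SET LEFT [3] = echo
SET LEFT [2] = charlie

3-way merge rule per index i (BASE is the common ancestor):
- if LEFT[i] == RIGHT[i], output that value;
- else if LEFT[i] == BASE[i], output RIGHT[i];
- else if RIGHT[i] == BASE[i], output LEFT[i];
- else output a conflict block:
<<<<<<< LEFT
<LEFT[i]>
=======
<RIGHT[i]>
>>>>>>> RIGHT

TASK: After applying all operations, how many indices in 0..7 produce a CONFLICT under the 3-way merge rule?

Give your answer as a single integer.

Answer: 0

Derivation:
Final LEFT:  [india, alpha, charlie, echo, charlie, india, juliet, delta]
Final RIGHT: [india, alpha, delta, delta, charlie, india, juliet, delta]
i=0: L=india R=india -> agree -> india
i=1: L=alpha R=alpha -> agree -> alpha
i=2: L=charlie, R=delta=BASE -> take LEFT -> charlie
i=3: L=echo, R=delta=BASE -> take LEFT -> echo
i=4: L=charlie R=charlie -> agree -> charlie
i=5: L=india R=india -> agree -> india
i=6: L=juliet R=juliet -> agree -> juliet
i=7: L=delta R=delta -> agree -> delta
Conflict count: 0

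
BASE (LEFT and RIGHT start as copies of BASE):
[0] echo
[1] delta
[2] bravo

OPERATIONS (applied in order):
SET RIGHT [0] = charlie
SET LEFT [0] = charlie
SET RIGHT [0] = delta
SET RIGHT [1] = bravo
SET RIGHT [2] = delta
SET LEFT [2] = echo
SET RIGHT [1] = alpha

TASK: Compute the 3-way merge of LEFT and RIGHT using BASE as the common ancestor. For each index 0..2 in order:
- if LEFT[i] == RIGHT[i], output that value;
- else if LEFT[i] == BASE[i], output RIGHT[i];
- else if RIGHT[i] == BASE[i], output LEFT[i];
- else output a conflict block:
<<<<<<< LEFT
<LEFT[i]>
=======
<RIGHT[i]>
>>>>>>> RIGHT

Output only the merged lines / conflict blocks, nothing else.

Final LEFT:  [charlie, delta, echo]
Final RIGHT: [delta, alpha, delta]
i=0: BASE=echo L=charlie R=delta all differ -> CONFLICT
i=1: L=delta=BASE, R=alpha -> take RIGHT -> alpha
i=2: BASE=bravo L=echo R=delta all differ -> CONFLICT

Answer: <<<<<<< LEFT
charlie
=======
delta
>>>>>>> RIGHT
alpha
<<<<<<< LEFT
echo
=======
delta
>>>>>>> RIGHT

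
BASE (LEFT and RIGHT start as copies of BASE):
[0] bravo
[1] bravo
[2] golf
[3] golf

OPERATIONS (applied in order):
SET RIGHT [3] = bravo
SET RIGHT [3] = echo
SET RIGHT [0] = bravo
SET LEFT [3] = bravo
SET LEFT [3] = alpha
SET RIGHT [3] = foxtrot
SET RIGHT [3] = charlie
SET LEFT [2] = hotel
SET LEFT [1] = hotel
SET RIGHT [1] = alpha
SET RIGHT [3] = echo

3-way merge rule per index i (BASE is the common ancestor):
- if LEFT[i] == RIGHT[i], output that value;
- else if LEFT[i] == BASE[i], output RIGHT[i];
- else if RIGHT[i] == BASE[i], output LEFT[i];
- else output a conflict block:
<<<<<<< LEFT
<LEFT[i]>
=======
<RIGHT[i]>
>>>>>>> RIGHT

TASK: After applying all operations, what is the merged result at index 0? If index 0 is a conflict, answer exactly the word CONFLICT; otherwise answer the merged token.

Answer: bravo

Derivation:
Final LEFT:  [bravo, hotel, hotel, alpha]
Final RIGHT: [bravo, alpha, golf, echo]
i=0: L=bravo R=bravo -> agree -> bravo
i=1: BASE=bravo L=hotel R=alpha all differ -> CONFLICT
i=2: L=hotel, R=golf=BASE -> take LEFT -> hotel
i=3: BASE=golf L=alpha R=echo all differ -> CONFLICT
Index 0 -> bravo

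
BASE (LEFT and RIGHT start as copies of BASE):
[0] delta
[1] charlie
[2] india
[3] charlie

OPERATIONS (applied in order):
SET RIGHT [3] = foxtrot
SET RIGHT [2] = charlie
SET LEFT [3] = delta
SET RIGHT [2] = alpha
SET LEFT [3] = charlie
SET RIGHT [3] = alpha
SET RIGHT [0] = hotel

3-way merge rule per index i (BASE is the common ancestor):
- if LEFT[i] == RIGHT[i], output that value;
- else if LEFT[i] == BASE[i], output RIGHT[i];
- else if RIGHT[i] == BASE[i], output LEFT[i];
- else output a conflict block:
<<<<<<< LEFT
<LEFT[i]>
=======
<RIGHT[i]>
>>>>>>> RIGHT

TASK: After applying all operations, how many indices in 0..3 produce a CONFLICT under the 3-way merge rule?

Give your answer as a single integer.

Answer: 0

Derivation:
Final LEFT:  [delta, charlie, india, charlie]
Final RIGHT: [hotel, charlie, alpha, alpha]
i=0: L=delta=BASE, R=hotel -> take RIGHT -> hotel
i=1: L=charlie R=charlie -> agree -> charlie
i=2: L=india=BASE, R=alpha -> take RIGHT -> alpha
i=3: L=charlie=BASE, R=alpha -> take RIGHT -> alpha
Conflict count: 0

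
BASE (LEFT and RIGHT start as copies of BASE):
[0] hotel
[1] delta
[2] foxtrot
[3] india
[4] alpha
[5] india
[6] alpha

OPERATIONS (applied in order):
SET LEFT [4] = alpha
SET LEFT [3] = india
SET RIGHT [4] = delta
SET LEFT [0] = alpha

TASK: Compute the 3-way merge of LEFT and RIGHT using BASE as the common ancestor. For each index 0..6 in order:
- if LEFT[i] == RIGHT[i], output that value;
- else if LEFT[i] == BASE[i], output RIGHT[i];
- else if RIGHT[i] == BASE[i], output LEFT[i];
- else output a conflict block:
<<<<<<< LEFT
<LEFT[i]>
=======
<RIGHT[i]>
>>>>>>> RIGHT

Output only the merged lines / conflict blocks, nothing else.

Final LEFT:  [alpha, delta, foxtrot, india, alpha, india, alpha]
Final RIGHT: [hotel, delta, foxtrot, india, delta, india, alpha]
i=0: L=alpha, R=hotel=BASE -> take LEFT -> alpha
i=1: L=delta R=delta -> agree -> delta
i=2: L=foxtrot R=foxtrot -> agree -> foxtrot
i=3: L=india R=india -> agree -> india
i=4: L=alpha=BASE, R=delta -> take RIGHT -> delta
i=5: L=india R=india -> agree -> india
i=6: L=alpha R=alpha -> agree -> alpha

Answer: alpha
delta
foxtrot
india
delta
india
alpha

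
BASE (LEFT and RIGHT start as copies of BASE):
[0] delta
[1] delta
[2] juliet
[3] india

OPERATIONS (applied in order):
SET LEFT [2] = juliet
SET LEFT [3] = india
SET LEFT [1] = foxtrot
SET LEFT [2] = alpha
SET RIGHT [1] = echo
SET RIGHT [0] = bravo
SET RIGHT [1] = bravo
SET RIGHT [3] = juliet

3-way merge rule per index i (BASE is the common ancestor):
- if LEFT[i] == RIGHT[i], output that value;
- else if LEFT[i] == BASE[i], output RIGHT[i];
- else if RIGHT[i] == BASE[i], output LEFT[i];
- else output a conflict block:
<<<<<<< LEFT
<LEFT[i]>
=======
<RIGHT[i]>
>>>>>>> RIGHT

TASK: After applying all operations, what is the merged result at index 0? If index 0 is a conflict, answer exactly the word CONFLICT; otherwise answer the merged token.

Final LEFT:  [delta, foxtrot, alpha, india]
Final RIGHT: [bravo, bravo, juliet, juliet]
i=0: L=delta=BASE, R=bravo -> take RIGHT -> bravo
i=1: BASE=delta L=foxtrot R=bravo all differ -> CONFLICT
i=2: L=alpha, R=juliet=BASE -> take LEFT -> alpha
i=3: L=india=BASE, R=juliet -> take RIGHT -> juliet
Index 0 -> bravo

Answer: bravo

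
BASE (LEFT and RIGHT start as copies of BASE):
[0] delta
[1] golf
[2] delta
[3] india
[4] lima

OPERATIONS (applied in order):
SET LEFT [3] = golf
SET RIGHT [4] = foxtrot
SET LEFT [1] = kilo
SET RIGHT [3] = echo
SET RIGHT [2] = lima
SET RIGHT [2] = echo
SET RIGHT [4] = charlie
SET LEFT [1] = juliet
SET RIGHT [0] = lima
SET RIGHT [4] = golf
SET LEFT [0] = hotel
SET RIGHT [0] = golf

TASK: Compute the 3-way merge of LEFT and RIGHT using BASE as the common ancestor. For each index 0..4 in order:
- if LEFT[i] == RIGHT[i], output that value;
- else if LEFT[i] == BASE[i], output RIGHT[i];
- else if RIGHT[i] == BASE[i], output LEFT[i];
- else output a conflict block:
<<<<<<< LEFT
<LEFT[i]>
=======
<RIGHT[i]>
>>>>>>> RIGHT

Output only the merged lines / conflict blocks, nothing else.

Final LEFT:  [hotel, juliet, delta, golf, lima]
Final RIGHT: [golf, golf, echo, echo, golf]
i=0: BASE=delta L=hotel R=golf all differ -> CONFLICT
i=1: L=juliet, R=golf=BASE -> take LEFT -> juliet
i=2: L=delta=BASE, R=echo -> take RIGHT -> echo
i=3: BASE=india L=golf R=echo all differ -> CONFLICT
i=4: L=lima=BASE, R=golf -> take RIGHT -> golf

Answer: <<<<<<< LEFT
hotel
=======
golf
>>>>>>> RIGHT
juliet
echo
<<<<<<< LEFT
golf
=======
echo
>>>>>>> RIGHT
golf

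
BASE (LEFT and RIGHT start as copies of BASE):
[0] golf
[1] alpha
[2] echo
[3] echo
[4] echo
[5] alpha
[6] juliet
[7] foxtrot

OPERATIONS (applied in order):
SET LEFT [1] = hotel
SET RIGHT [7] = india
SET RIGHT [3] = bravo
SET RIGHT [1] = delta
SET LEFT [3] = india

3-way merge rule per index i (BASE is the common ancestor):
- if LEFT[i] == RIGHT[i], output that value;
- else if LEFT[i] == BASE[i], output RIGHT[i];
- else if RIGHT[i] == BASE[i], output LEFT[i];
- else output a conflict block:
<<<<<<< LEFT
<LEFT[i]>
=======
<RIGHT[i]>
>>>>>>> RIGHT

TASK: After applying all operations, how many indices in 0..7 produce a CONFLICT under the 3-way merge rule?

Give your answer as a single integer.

Final LEFT:  [golf, hotel, echo, india, echo, alpha, juliet, foxtrot]
Final RIGHT: [golf, delta, echo, bravo, echo, alpha, juliet, india]
i=0: L=golf R=golf -> agree -> golf
i=1: BASE=alpha L=hotel R=delta all differ -> CONFLICT
i=2: L=echo R=echo -> agree -> echo
i=3: BASE=echo L=india R=bravo all differ -> CONFLICT
i=4: L=echo R=echo -> agree -> echo
i=5: L=alpha R=alpha -> agree -> alpha
i=6: L=juliet R=juliet -> agree -> juliet
i=7: L=foxtrot=BASE, R=india -> take RIGHT -> india
Conflict count: 2

Answer: 2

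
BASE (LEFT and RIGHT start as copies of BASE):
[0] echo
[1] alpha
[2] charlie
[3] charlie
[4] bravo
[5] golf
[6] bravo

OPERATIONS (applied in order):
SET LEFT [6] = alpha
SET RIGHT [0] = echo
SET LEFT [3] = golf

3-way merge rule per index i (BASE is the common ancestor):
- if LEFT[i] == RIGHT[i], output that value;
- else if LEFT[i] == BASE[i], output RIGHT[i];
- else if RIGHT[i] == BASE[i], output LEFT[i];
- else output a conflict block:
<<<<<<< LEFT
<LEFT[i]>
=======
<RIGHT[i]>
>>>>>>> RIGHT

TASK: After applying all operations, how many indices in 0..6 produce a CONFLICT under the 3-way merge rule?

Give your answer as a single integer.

Answer: 0

Derivation:
Final LEFT:  [echo, alpha, charlie, golf, bravo, golf, alpha]
Final RIGHT: [echo, alpha, charlie, charlie, bravo, golf, bravo]
i=0: L=echo R=echo -> agree -> echo
i=1: L=alpha R=alpha -> agree -> alpha
i=2: L=charlie R=charlie -> agree -> charlie
i=3: L=golf, R=charlie=BASE -> take LEFT -> golf
i=4: L=bravo R=bravo -> agree -> bravo
i=5: L=golf R=golf -> agree -> golf
i=6: L=alpha, R=bravo=BASE -> take LEFT -> alpha
Conflict count: 0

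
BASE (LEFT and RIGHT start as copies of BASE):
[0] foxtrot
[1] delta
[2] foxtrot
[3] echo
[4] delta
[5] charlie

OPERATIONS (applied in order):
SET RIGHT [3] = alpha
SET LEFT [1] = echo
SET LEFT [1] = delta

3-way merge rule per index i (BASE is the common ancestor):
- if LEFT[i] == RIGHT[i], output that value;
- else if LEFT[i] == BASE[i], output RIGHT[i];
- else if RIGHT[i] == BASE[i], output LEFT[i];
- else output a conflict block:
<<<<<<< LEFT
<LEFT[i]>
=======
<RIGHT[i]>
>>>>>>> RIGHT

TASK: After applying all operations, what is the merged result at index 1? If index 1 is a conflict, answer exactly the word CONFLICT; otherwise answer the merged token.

Final LEFT:  [foxtrot, delta, foxtrot, echo, delta, charlie]
Final RIGHT: [foxtrot, delta, foxtrot, alpha, delta, charlie]
i=0: L=foxtrot R=foxtrot -> agree -> foxtrot
i=1: L=delta R=delta -> agree -> delta
i=2: L=foxtrot R=foxtrot -> agree -> foxtrot
i=3: L=echo=BASE, R=alpha -> take RIGHT -> alpha
i=4: L=delta R=delta -> agree -> delta
i=5: L=charlie R=charlie -> agree -> charlie
Index 1 -> delta

Answer: delta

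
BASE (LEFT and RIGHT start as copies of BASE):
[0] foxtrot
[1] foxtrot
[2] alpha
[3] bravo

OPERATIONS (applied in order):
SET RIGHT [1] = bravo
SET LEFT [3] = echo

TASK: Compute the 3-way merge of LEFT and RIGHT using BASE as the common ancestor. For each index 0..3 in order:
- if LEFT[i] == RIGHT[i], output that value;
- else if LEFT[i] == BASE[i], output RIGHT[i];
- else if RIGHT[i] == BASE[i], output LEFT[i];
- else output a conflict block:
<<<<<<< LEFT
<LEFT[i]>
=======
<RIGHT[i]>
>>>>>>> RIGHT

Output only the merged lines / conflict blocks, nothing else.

Answer: foxtrot
bravo
alpha
echo

Derivation:
Final LEFT:  [foxtrot, foxtrot, alpha, echo]
Final RIGHT: [foxtrot, bravo, alpha, bravo]
i=0: L=foxtrot R=foxtrot -> agree -> foxtrot
i=1: L=foxtrot=BASE, R=bravo -> take RIGHT -> bravo
i=2: L=alpha R=alpha -> agree -> alpha
i=3: L=echo, R=bravo=BASE -> take LEFT -> echo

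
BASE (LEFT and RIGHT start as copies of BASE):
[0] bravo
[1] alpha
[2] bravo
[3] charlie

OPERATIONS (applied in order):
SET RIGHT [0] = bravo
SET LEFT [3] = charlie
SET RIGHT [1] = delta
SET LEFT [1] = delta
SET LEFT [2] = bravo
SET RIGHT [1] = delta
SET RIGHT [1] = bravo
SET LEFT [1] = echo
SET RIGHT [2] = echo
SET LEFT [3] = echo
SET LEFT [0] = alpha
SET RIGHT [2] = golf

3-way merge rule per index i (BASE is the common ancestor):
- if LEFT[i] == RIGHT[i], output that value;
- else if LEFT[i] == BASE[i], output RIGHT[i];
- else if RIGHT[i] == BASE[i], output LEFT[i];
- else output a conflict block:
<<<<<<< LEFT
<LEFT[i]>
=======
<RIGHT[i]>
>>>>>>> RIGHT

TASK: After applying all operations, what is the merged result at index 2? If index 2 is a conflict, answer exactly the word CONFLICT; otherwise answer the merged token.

Final LEFT:  [alpha, echo, bravo, echo]
Final RIGHT: [bravo, bravo, golf, charlie]
i=0: L=alpha, R=bravo=BASE -> take LEFT -> alpha
i=1: BASE=alpha L=echo R=bravo all differ -> CONFLICT
i=2: L=bravo=BASE, R=golf -> take RIGHT -> golf
i=3: L=echo, R=charlie=BASE -> take LEFT -> echo
Index 2 -> golf

Answer: golf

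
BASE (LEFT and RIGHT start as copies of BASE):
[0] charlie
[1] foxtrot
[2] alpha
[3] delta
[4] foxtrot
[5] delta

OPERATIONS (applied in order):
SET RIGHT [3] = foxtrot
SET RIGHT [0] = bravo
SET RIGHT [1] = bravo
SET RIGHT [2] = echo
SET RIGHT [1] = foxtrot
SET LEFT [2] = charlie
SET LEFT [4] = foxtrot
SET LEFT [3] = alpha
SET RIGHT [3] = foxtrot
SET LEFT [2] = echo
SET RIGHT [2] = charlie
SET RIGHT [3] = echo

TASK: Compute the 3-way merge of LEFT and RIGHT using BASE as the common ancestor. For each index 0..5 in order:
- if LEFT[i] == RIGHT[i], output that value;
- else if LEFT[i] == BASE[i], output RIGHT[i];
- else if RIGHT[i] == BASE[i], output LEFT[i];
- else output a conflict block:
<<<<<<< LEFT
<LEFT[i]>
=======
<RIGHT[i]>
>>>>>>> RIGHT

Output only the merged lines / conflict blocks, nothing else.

Final LEFT:  [charlie, foxtrot, echo, alpha, foxtrot, delta]
Final RIGHT: [bravo, foxtrot, charlie, echo, foxtrot, delta]
i=0: L=charlie=BASE, R=bravo -> take RIGHT -> bravo
i=1: L=foxtrot R=foxtrot -> agree -> foxtrot
i=2: BASE=alpha L=echo R=charlie all differ -> CONFLICT
i=3: BASE=delta L=alpha R=echo all differ -> CONFLICT
i=4: L=foxtrot R=foxtrot -> agree -> foxtrot
i=5: L=delta R=delta -> agree -> delta

Answer: bravo
foxtrot
<<<<<<< LEFT
echo
=======
charlie
>>>>>>> RIGHT
<<<<<<< LEFT
alpha
=======
echo
>>>>>>> RIGHT
foxtrot
delta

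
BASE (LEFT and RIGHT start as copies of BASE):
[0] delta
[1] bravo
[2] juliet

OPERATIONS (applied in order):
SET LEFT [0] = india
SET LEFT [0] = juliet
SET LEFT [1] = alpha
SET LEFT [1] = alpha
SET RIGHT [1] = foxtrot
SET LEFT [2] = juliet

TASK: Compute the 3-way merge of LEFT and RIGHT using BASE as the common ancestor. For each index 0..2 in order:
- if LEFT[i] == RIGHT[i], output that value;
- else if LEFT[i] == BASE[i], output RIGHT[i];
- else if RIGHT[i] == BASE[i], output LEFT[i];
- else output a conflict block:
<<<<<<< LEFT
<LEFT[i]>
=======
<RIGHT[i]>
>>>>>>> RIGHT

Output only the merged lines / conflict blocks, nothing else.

Final LEFT:  [juliet, alpha, juliet]
Final RIGHT: [delta, foxtrot, juliet]
i=0: L=juliet, R=delta=BASE -> take LEFT -> juliet
i=1: BASE=bravo L=alpha R=foxtrot all differ -> CONFLICT
i=2: L=juliet R=juliet -> agree -> juliet

Answer: juliet
<<<<<<< LEFT
alpha
=======
foxtrot
>>>>>>> RIGHT
juliet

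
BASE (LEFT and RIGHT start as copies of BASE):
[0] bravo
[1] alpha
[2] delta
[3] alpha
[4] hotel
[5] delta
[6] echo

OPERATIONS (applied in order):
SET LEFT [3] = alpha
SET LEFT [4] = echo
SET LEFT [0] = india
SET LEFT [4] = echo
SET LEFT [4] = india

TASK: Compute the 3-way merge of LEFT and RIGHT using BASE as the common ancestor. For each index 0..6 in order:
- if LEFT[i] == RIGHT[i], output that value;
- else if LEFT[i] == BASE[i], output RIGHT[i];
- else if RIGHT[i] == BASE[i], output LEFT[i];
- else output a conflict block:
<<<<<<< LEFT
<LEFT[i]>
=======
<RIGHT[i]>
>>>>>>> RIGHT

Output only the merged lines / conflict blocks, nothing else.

Final LEFT:  [india, alpha, delta, alpha, india, delta, echo]
Final RIGHT: [bravo, alpha, delta, alpha, hotel, delta, echo]
i=0: L=india, R=bravo=BASE -> take LEFT -> india
i=1: L=alpha R=alpha -> agree -> alpha
i=2: L=delta R=delta -> agree -> delta
i=3: L=alpha R=alpha -> agree -> alpha
i=4: L=india, R=hotel=BASE -> take LEFT -> india
i=5: L=delta R=delta -> agree -> delta
i=6: L=echo R=echo -> agree -> echo

Answer: india
alpha
delta
alpha
india
delta
echo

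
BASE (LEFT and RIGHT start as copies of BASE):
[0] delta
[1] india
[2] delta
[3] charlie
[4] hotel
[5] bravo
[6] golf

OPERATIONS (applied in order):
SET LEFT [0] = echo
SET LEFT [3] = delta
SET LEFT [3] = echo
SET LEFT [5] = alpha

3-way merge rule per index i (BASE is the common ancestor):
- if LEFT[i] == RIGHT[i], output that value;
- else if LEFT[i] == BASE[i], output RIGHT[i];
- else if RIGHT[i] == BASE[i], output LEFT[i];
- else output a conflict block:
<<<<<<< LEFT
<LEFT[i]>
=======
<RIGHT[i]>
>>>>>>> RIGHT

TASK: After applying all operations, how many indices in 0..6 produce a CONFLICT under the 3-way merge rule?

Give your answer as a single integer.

Answer: 0

Derivation:
Final LEFT:  [echo, india, delta, echo, hotel, alpha, golf]
Final RIGHT: [delta, india, delta, charlie, hotel, bravo, golf]
i=0: L=echo, R=delta=BASE -> take LEFT -> echo
i=1: L=india R=india -> agree -> india
i=2: L=delta R=delta -> agree -> delta
i=3: L=echo, R=charlie=BASE -> take LEFT -> echo
i=4: L=hotel R=hotel -> agree -> hotel
i=5: L=alpha, R=bravo=BASE -> take LEFT -> alpha
i=6: L=golf R=golf -> agree -> golf
Conflict count: 0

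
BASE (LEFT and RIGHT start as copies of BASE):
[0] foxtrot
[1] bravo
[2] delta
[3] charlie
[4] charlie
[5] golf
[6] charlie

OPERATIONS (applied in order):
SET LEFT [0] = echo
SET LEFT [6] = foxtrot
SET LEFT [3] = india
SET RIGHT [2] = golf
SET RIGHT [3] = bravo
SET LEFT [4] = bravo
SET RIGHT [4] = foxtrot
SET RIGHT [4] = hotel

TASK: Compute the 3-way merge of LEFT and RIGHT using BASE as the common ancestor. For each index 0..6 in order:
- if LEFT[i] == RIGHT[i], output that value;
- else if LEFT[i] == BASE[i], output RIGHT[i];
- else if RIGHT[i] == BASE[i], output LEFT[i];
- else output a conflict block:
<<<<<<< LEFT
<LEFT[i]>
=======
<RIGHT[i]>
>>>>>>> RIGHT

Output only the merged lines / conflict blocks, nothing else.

Final LEFT:  [echo, bravo, delta, india, bravo, golf, foxtrot]
Final RIGHT: [foxtrot, bravo, golf, bravo, hotel, golf, charlie]
i=0: L=echo, R=foxtrot=BASE -> take LEFT -> echo
i=1: L=bravo R=bravo -> agree -> bravo
i=2: L=delta=BASE, R=golf -> take RIGHT -> golf
i=3: BASE=charlie L=india R=bravo all differ -> CONFLICT
i=4: BASE=charlie L=bravo R=hotel all differ -> CONFLICT
i=5: L=golf R=golf -> agree -> golf
i=6: L=foxtrot, R=charlie=BASE -> take LEFT -> foxtrot

Answer: echo
bravo
golf
<<<<<<< LEFT
india
=======
bravo
>>>>>>> RIGHT
<<<<<<< LEFT
bravo
=======
hotel
>>>>>>> RIGHT
golf
foxtrot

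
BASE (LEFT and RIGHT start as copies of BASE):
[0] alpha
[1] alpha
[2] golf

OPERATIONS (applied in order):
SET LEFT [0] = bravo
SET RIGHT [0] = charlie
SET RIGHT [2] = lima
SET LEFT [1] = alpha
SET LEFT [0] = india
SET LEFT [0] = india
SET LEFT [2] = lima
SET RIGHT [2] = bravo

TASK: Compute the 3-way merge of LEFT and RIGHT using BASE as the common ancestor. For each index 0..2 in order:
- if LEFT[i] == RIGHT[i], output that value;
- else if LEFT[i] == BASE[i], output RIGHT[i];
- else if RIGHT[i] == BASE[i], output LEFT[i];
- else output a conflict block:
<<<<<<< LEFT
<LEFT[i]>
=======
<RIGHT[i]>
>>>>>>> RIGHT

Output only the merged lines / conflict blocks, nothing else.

Answer: <<<<<<< LEFT
india
=======
charlie
>>>>>>> RIGHT
alpha
<<<<<<< LEFT
lima
=======
bravo
>>>>>>> RIGHT

Derivation:
Final LEFT:  [india, alpha, lima]
Final RIGHT: [charlie, alpha, bravo]
i=0: BASE=alpha L=india R=charlie all differ -> CONFLICT
i=1: L=alpha R=alpha -> agree -> alpha
i=2: BASE=golf L=lima R=bravo all differ -> CONFLICT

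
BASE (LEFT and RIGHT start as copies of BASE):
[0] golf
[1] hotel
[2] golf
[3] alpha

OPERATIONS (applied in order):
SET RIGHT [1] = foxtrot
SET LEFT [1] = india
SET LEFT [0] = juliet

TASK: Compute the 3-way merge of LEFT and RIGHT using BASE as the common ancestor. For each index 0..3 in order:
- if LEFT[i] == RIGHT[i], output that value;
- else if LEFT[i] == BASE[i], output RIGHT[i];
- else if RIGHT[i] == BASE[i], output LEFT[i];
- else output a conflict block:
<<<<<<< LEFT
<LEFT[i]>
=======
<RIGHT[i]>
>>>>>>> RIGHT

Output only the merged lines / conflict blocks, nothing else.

Answer: juliet
<<<<<<< LEFT
india
=======
foxtrot
>>>>>>> RIGHT
golf
alpha

Derivation:
Final LEFT:  [juliet, india, golf, alpha]
Final RIGHT: [golf, foxtrot, golf, alpha]
i=0: L=juliet, R=golf=BASE -> take LEFT -> juliet
i=1: BASE=hotel L=india R=foxtrot all differ -> CONFLICT
i=2: L=golf R=golf -> agree -> golf
i=3: L=alpha R=alpha -> agree -> alpha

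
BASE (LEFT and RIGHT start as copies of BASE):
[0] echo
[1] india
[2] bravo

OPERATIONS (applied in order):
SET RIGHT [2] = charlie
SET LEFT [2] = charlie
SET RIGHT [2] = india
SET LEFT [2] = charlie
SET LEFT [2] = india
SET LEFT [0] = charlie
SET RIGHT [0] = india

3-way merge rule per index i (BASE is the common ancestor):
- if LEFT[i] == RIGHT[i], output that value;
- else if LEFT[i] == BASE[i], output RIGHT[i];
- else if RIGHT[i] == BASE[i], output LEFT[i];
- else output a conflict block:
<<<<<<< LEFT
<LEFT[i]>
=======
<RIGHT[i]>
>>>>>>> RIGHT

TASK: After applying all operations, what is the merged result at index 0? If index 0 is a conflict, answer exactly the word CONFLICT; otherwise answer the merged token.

Final LEFT:  [charlie, india, india]
Final RIGHT: [india, india, india]
i=0: BASE=echo L=charlie R=india all differ -> CONFLICT
i=1: L=india R=india -> agree -> india
i=2: L=india R=india -> agree -> india
Index 0 -> CONFLICT

Answer: CONFLICT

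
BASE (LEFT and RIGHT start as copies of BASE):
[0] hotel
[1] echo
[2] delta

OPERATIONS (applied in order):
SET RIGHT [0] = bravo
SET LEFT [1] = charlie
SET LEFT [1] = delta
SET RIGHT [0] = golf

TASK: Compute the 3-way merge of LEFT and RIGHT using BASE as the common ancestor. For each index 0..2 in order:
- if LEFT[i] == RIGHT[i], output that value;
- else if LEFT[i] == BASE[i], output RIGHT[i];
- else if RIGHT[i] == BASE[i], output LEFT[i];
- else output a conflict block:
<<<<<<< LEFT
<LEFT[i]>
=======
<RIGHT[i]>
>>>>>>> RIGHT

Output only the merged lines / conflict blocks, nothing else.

Final LEFT:  [hotel, delta, delta]
Final RIGHT: [golf, echo, delta]
i=0: L=hotel=BASE, R=golf -> take RIGHT -> golf
i=1: L=delta, R=echo=BASE -> take LEFT -> delta
i=2: L=delta R=delta -> agree -> delta

Answer: golf
delta
delta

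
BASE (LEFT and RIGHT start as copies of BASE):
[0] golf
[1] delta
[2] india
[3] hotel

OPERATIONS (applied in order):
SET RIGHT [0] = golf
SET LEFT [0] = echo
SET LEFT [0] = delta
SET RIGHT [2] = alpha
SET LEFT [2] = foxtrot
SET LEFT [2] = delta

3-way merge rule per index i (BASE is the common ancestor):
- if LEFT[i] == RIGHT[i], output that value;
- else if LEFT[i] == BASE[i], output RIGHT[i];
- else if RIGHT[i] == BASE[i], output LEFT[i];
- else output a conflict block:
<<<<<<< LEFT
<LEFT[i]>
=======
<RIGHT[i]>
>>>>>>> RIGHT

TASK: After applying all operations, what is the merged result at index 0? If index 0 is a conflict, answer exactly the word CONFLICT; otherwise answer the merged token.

Final LEFT:  [delta, delta, delta, hotel]
Final RIGHT: [golf, delta, alpha, hotel]
i=0: L=delta, R=golf=BASE -> take LEFT -> delta
i=1: L=delta R=delta -> agree -> delta
i=2: BASE=india L=delta R=alpha all differ -> CONFLICT
i=3: L=hotel R=hotel -> agree -> hotel
Index 0 -> delta

Answer: delta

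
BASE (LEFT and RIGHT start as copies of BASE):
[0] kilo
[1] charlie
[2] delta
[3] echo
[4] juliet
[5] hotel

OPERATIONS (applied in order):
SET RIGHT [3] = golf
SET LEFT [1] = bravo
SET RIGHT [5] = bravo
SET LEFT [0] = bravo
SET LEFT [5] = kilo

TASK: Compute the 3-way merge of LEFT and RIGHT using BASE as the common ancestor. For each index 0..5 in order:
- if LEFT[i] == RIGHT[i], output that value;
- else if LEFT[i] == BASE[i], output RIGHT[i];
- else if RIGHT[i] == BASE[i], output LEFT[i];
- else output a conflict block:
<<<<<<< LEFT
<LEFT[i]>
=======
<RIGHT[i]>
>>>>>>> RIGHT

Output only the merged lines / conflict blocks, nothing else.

Final LEFT:  [bravo, bravo, delta, echo, juliet, kilo]
Final RIGHT: [kilo, charlie, delta, golf, juliet, bravo]
i=0: L=bravo, R=kilo=BASE -> take LEFT -> bravo
i=1: L=bravo, R=charlie=BASE -> take LEFT -> bravo
i=2: L=delta R=delta -> agree -> delta
i=3: L=echo=BASE, R=golf -> take RIGHT -> golf
i=4: L=juliet R=juliet -> agree -> juliet
i=5: BASE=hotel L=kilo R=bravo all differ -> CONFLICT

Answer: bravo
bravo
delta
golf
juliet
<<<<<<< LEFT
kilo
=======
bravo
>>>>>>> RIGHT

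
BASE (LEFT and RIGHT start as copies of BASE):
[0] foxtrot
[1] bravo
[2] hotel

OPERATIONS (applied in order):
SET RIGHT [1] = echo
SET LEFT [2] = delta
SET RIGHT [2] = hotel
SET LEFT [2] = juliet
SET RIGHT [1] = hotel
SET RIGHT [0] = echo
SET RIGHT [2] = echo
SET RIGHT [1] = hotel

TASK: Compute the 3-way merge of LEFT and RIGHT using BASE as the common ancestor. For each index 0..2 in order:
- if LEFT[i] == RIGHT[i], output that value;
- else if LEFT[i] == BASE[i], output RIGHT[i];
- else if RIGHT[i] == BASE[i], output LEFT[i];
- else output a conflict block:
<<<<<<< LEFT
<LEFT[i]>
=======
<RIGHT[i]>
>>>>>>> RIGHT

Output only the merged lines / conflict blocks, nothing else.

Answer: echo
hotel
<<<<<<< LEFT
juliet
=======
echo
>>>>>>> RIGHT

Derivation:
Final LEFT:  [foxtrot, bravo, juliet]
Final RIGHT: [echo, hotel, echo]
i=0: L=foxtrot=BASE, R=echo -> take RIGHT -> echo
i=1: L=bravo=BASE, R=hotel -> take RIGHT -> hotel
i=2: BASE=hotel L=juliet R=echo all differ -> CONFLICT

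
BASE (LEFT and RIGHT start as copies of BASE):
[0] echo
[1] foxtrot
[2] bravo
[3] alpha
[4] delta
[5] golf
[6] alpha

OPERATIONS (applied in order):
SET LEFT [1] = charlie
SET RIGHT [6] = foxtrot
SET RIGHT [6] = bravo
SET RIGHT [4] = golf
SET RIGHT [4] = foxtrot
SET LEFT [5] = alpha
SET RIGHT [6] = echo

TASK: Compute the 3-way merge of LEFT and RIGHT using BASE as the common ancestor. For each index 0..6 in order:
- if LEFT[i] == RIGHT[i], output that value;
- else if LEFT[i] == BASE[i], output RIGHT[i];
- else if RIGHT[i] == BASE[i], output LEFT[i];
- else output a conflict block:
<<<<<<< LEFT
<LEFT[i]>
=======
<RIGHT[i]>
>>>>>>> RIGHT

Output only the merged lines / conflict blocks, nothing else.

Final LEFT:  [echo, charlie, bravo, alpha, delta, alpha, alpha]
Final RIGHT: [echo, foxtrot, bravo, alpha, foxtrot, golf, echo]
i=0: L=echo R=echo -> agree -> echo
i=1: L=charlie, R=foxtrot=BASE -> take LEFT -> charlie
i=2: L=bravo R=bravo -> agree -> bravo
i=3: L=alpha R=alpha -> agree -> alpha
i=4: L=delta=BASE, R=foxtrot -> take RIGHT -> foxtrot
i=5: L=alpha, R=golf=BASE -> take LEFT -> alpha
i=6: L=alpha=BASE, R=echo -> take RIGHT -> echo

Answer: echo
charlie
bravo
alpha
foxtrot
alpha
echo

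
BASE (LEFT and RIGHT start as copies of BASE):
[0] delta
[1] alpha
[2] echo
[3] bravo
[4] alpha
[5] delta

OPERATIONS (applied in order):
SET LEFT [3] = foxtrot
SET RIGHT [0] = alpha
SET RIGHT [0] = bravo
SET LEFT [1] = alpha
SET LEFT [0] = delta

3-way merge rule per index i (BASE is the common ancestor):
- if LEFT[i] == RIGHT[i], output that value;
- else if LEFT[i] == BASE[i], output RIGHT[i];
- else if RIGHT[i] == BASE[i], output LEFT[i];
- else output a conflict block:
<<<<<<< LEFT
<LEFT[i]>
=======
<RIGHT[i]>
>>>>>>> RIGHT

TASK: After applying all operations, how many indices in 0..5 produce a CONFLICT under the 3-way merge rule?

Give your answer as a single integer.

Final LEFT:  [delta, alpha, echo, foxtrot, alpha, delta]
Final RIGHT: [bravo, alpha, echo, bravo, alpha, delta]
i=0: L=delta=BASE, R=bravo -> take RIGHT -> bravo
i=1: L=alpha R=alpha -> agree -> alpha
i=2: L=echo R=echo -> agree -> echo
i=3: L=foxtrot, R=bravo=BASE -> take LEFT -> foxtrot
i=4: L=alpha R=alpha -> agree -> alpha
i=5: L=delta R=delta -> agree -> delta
Conflict count: 0

Answer: 0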